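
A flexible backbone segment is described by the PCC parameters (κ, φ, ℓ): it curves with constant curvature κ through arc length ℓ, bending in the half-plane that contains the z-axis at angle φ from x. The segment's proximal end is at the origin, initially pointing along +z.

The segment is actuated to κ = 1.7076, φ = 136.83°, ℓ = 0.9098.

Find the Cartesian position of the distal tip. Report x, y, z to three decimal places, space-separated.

-0.420 0.394 0.586

θ = κ·ℓ = 1.7076 × 0.9098 = 1.55357 rad
ρ = (1 − cos θ)/κ = (1 − 0.01722)/1.7076 = 0.57553
z = sin θ / κ = 0.99985/1.7076 = 0.58553
x = ρ cos φ = 0.57553 × cos(136.83°) = -0.41975
y = ρ sin φ = 0.57553 × sin(136.83°) = 0.39376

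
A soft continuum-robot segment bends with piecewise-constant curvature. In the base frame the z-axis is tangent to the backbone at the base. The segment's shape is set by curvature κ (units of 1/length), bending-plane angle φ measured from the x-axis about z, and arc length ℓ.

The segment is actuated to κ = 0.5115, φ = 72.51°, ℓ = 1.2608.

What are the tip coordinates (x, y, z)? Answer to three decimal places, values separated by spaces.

θ = κ·ℓ = 0.5115 × 1.2608 = 0.64490 rad
ρ = (1 − cos θ)/κ = (1 − 0.79916)/0.5115 = 0.39265
z = sin θ / κ = 0.60112/0.5115 = 1.17521
x = ρ cos φ = 0.39265 × cos(72.51°) = 0.11801
y = ρ sin φ = 0.39265 × sin(72.51°) = 0.37450

0.118 0.374 1.175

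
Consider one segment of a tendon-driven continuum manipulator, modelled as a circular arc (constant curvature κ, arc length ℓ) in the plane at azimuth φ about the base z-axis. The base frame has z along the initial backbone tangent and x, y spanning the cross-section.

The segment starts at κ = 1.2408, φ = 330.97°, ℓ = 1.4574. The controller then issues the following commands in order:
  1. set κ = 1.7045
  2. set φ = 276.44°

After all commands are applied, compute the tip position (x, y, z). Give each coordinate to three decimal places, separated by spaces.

initial: κ=1.2408, φ=330.97°, ℓ=1.4574
cmd 1: set κ=1.7045 → (κ,φ,ℓ)=(1.7045,330.97°,1.4574) → tip=(0.9190,-0.5101,0.3585)
cmd 2: set φ=276.44° → (κ,φ,ℓ)=(1.7045,276.44°,1.4574) → tip=(0.1179,-1.0444,0.3585)

0.118 -1.044 0.359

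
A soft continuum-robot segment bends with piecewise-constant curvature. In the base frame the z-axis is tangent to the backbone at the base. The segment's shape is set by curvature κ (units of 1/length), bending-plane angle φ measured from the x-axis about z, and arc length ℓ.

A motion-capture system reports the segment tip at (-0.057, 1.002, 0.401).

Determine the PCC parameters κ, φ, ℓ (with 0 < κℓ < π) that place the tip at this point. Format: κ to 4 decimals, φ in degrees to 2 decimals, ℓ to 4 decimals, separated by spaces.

ρ = √(x²+y²) = √(-0.057² + 1.002²) = 1.00362
φ = atan2(y, x) mod 360° = atan2(1.002, -0.057) = 93.2558°
|p|² = ρ² + z² = 1.00362² + 0.401² = 1.16805
κ = 2ρ / |p|² = 2×1.00362 / 1.16805 = 1.71845
θ = 2·atan2(ρ, z) = 2·atan2(1.00362, 0.401) = 2.38135 rad
ℓ = θ/κ = 2.38135/1.71845 = 1.38576

1.7184 93.26 1.3858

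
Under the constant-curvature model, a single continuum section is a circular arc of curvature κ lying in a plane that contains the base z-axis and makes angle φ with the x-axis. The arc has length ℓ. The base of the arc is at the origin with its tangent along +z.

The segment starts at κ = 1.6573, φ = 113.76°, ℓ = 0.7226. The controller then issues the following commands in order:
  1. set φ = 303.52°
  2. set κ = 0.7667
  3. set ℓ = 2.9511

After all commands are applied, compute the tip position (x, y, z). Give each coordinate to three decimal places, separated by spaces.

1.180 -1.781 1.004

initial: κ=1.6573, φ=113.76°, ℓ=0.7226
cmd 1: set φ=303.52° → (κ,φ,ℓ)=(1.6573,303.52°,0.7226) → tip=(0.2117,-0.3196,0.5618)
cmd 2: set κ=0.7667 → (κ,φ,ℓ)=(0.7667,303.52°,0.7226) → tip=(0.1077,-0.1627,0.6862)
cmd 3: set ℓ=2.9511 → (κ,φ,ℓ)=(0.7667,303.52°,2.9511) → tip=(1.1797,-1.7811,1.0044)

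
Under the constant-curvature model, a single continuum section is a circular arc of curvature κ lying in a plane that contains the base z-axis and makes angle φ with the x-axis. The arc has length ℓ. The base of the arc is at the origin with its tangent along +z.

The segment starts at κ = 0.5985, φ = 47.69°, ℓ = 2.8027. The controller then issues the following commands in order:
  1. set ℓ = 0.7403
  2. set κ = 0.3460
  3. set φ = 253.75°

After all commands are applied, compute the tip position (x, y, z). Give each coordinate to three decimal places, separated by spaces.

-0.026 -0.091 0.732

initial: κ=0.5985, φ=47.69°, ℓ=2.8027
cmd 1: set ℓ=0.7403 → (κ,φ,ℓ)=(0.5985,47.69°,0.7403) → tip=(0.1086,0.1193,0.7163)
cmd 2: set κ=0.3460 → (κ,φ,ℓ)=(0.3460,47.69°,0.7403) → tip=(0.0635,0.0697,0.7322)
cmd 3: set φ=253.75° → (κ,φ,ℓ)=(0.3460,253.75°,0.7403) → tip=(-0.0264,-0.0905,0.7322)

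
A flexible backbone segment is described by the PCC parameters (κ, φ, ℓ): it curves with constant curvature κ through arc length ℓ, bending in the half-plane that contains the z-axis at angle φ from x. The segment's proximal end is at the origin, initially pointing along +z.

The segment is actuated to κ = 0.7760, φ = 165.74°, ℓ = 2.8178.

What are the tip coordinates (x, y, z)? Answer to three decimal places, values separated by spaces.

-1.970 0.501 1.052

θ = κ·ℓ = 0.7760 × 2.8178 = 2.18661 rad
ρ = (1 − cos θ)/κ = (1 − -0.57763)/0.7760 = 2.03302
z = sin θ / κ = 0.81630/0.7760 = 1.05194
x = ρ cos φ = 2.03302 × cos(165.74°) = -1.97038
y = ρ sin φ = 2.03302 × sin(165.74°) = 0.50078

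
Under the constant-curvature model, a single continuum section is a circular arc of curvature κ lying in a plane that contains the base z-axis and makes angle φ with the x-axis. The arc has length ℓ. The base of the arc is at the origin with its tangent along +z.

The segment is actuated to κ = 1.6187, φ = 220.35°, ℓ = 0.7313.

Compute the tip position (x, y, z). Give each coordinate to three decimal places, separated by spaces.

-0.293 -0.249 0.572

θ = κ·ℓ = 1.6187 × 0.7313 = 1.18376 rad
ρ = (1 − cos θ)/κ = (1 − 0.37745)/1.6187 = 0.38460
z = sin θ / κ = 0.92603/1.6187 = 0.57208
x = ρ cos φ = 0.38460 × cos(220.35°) = -0.29310
y = ρ sin φ = 0.38460 × sin(220.35°) = -0.24901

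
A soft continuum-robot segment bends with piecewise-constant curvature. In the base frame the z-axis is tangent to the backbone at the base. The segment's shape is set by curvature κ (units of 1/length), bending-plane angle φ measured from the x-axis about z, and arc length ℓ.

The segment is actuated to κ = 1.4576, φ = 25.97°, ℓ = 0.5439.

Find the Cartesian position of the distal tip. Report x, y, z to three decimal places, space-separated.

0.184 0.090 0.489

θ = κ·ℓ = 1.4576 × 0.5439 = 0.79279 rad
ρ = (1 − cos θ)/κ = (1 − 0.70186)/1.4576 = 0.20454
z = sin θ / κ = 0.71231/1.4576 = 0.48869
x = ρ cos φ = 0.20454 × cos(25.97°) = 0.18389
y = ρ sin φ = 0.20454 × sin(25.97°) = 0.08957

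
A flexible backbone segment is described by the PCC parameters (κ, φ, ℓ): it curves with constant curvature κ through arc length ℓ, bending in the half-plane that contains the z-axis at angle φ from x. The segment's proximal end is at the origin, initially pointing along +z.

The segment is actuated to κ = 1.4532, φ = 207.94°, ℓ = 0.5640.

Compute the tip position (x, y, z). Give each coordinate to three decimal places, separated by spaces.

θ = κ·ℓ = 1.4532 × 0.5640 = 0.81960 rad
ρ = (1 − cos θ)/κ = (1 − 0.68251)/1.4532 = 0.21848
z = sin θ / κ = 0.73088/1.4532 = 0.50294
x = ρ cos φ = 0.21848 × cos(207.94°) = -0.19301
y = ρ sin φ = 0.21848 × sin(207.94°) = -0.10237

-0.193 -0.102 0.503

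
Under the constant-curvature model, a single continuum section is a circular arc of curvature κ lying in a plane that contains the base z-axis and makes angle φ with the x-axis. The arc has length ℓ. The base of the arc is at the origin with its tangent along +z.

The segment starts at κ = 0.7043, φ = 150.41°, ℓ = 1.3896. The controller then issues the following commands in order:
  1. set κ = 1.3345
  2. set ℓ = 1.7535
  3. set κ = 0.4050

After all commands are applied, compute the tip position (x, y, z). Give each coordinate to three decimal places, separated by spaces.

-0.519 0.295 1.610

initial: κ=0.7043, φ=150.41°, ℓ=1.3896
cmd 1: set κ=1.3345 → (κ,φ,ℓ)=(1.3345,150.41°,1.3896) → tip=(-0.8340,0.4736,0.7194)
cmd 2: set ℓ=1.7535 → (κ,φ,ℓ)=(1.3345,150.41°,1.7535) → tip=(-1.1049,0.6274,0.5384)
cmd 3: set κ=0.4050 → (κ,φ,ℓ)=(0.4050,150.41°,1.7535) → tip=(-0.5191,0.2947,1.6098)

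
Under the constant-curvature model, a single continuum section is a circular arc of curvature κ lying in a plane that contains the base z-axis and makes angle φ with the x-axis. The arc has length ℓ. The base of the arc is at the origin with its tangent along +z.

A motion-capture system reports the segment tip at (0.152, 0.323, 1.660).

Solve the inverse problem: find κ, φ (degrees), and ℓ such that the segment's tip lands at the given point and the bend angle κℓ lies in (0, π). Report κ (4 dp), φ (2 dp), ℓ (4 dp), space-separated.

ρ = √(x²+y²) = √(0.152² + 0.323²) = 0.35698
φ = atan2(y, x) mod 360° = atan2(0.323, 0.152) = 64.7989°
|p|² = ρ² + z² = 0.35698² + 1.660² = 2.88303
κ = 2ρ / |p|² = 2×0.35698 / 2.88303 = 0.24764
θ = 2·atan2(ρ, z) = 2·atan2(0.35698, 1.660) = 0.42364 rad
ℓ = θ/κ = 0.42364/0.24764 = 1.71071

0.2476 64.80 1.7107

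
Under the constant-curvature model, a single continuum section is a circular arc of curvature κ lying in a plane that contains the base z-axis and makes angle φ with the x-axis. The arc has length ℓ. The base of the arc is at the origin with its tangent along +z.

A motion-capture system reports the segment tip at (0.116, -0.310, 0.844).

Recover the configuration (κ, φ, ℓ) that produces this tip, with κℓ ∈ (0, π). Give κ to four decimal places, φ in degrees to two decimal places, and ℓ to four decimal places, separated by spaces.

0.8054 290.52 0.9280

ρ = √(x²+y²) = √(0.116² + -0.310²) = 0.33099
φ = atan2(y, x) mod 360° = atan2(-0.310, 0.116) = 290.5155°
|p|² = ρ² + z² = 0.33099² + 0.844² = 0.82189
κ = 2ρ / |p|² = 2×0.33099 / 0.82189 = 0.80544
θ = 2·atan2(ρ, z) = 2·atan2(0.33099, 0.844) = 0.74748 rad
ℓ = θ/κ = 0.74748/0.80544 = 0.92804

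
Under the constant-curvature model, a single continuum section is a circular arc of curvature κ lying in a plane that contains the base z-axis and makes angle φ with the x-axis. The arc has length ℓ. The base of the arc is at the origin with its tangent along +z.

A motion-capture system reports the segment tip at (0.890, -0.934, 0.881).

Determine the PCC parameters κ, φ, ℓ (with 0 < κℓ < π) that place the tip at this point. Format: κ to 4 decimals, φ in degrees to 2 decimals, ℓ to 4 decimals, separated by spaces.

ρ = √(x²+y²) = √(0.890² + -0.934²) = 1.29014
φ = atan2(y, x) mod 360° = atan2(-0.934, 0.890) = 313.6181°
|p|² = ρ² + z² = 1.29014² + 0.881² = 2.44062
κ = 2ρ / |p|² = 2×1.29014 / 2.44062 = 1.05722
θ = 2·atan2(ρ, z) = 2·atan2(1.29014, 0.881) = 1.94332 rad
ℓ = θ/κ = 1.94332/1.05722 = 1.83813

1.0572 313.62 1.8381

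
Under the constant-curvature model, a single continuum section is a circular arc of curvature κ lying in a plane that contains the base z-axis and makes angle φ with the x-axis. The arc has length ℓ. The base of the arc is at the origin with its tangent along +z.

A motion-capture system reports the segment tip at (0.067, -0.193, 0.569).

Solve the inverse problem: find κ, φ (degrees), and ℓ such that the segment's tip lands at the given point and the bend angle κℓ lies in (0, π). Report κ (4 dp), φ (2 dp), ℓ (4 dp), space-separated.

ρ = √(x²+y²) = √(0.067² + -0.193²) = 0.20430
φ = atan2(y, x) mod 360° = atan2(-0.193, 0.067) = 289.1445°
|p|² = ρ² + z² = 0.20430² + 0.569² = 0.36550
κ = 2ρ / |p|² = 2×0.20430 / 0.36550 = 1.11792
θ = 2·atan2(ρ, z) = 2·atan2(0.20430, 0.569) = 0.68943 rad
ℓ = θ/κ = 0.68943/1.11792 = 0.61671

1.1179 289.14 0.6167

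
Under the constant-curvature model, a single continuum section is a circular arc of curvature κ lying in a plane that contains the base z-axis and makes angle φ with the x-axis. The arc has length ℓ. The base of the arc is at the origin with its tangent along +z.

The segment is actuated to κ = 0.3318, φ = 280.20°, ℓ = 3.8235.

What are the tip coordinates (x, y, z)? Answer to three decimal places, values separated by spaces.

0.375 -2.084 2.877

θ = κ·ℓ = 0.3318 × 3.8235 = 1.26864 rad
ρ = (1 − cos θ)/κ = (1 − 0.29758)/0.3318 = 2.11699
z = sin θ / κ = 0.95470/0.3318 = 2.87732
x = ρ cos φ = 2.11699 × cos(280.20°) = 0.37489
y = ρ sin φ = 2.11699 × sin(280.20°) = -2.08353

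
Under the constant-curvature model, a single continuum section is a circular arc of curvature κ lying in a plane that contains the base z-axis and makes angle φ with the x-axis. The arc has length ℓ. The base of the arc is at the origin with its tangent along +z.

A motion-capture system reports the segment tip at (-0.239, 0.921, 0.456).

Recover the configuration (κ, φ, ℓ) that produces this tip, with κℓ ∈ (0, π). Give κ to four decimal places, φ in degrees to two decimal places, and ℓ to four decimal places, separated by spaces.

ρ = √(x²+y²) = √(-0.239² + 0.921²) = 0.95151
φ = atan2(y, x) mod 360° = atan2(0.921, -0.239) = 104.5474°
|p|² = ρ² + z² = 0.95151² + 0.456² = 1.11330
κ = 2ρ / |p|² = 2×0.95151 / 1.11330 = 1.70934
θ = 2·atan2(ρ, z) = 2·atan2(0.95151, 0.456) = 2.24779 rad
ℓ = θ/κ = 2.24779/1.70934 = 1.31500

1.7093 104.55 1.3150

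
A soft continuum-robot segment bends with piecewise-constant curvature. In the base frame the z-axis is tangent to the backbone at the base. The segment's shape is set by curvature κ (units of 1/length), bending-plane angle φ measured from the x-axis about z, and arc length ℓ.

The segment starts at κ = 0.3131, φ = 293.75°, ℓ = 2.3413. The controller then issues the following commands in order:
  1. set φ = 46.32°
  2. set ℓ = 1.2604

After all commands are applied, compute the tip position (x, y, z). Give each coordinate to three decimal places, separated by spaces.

initial: κ=0.3131, φ=293.75°, ℓ=2.3413
cmd 1: set φ=46.32° → (κ,φ,ℓ)=(0.3131,46.32°,2.3413) → tip=(0.5666,0.5933,2.1372)
cmd 2: set ℓ=1.2604 → (κ,φ,ℓ)=(0.3131,46.32°,1.2604) → tip=(0.1695,0.1775,1.2279)

0.170 0.178 1.228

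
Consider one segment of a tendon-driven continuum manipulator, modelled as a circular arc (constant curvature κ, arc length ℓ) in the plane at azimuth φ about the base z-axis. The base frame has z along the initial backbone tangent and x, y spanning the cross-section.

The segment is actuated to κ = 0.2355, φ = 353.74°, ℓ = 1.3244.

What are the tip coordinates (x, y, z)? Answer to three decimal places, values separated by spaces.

0.204 -0.022 1.303

θ = κ·ℓ = 0.2355 × 1.3244 = 0.31190 rad
ρ = (1 − cos θ)/κ = (1 − 0.95175)/0.2355 = 0.20487
z = sin θ / κ = 0.30686/0.2355 = 1.30303
x = ρ cos φ = 0.20487 × cos(353.74°) = 0.20365
y = ρ sin φ = 0.20487 × sin(353.74°) = -0.02234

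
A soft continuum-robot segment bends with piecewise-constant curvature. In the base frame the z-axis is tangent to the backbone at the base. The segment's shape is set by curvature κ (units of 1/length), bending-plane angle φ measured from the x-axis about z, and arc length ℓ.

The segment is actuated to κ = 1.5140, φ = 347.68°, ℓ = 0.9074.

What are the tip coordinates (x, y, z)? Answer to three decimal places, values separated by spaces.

θ = κ·ℓ = 1.5140 × 0.9074 = 1.37380 rad
ρ = (1 − cos θ)/κ = (1 − 0.19572)/1.5140 = 0.53123
z = sin θ / κ = 0.98066/1.5140 = 0.64773
x = ρ cos φ = 0.53123 × cos(347.68°) = 0.51899
y = ρ sin φ = 0.53123 × sin(347.68°) = -0.11335

0.519 -0.113 0.648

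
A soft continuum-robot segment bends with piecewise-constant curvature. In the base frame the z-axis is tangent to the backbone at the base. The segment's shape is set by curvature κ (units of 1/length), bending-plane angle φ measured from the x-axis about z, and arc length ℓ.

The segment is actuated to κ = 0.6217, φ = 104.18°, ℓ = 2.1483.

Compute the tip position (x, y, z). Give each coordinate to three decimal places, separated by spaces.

-0.302 1.196 1.564

θ = κ·ℓ = 0.6217 × 2.1483 = 1.33560 rad
ρ = (1 − cos θ)/κ = (1 − 0.23304)/0.6217 = 1.23366
z = sin θ / κ = 0.97247/0.6217 = 1.56421
x = ρ cos φ = 1.23366 × cos(104.18°) = -0.30221
y = ρ sin φ = 1.23366 × sin(104.18°) = 1.19607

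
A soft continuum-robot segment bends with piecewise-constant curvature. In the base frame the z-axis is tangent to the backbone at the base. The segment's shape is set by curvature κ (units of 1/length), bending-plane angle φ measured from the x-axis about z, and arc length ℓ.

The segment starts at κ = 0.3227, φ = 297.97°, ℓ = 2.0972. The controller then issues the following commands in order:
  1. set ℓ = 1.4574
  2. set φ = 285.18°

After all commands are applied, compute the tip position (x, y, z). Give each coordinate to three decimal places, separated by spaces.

initial: κ=0.3227, φ=297.97°, ℓ=2.0972
cmd 1: set ℓ=1.4574 → (κ,φ,ℓ)=(0.3227,297.97°,1.4574) → tip=(0.1578,-0.2971,1.4043)
cmd 2: set φ=285.18° → (κ,φ,ℓ)=(0.3227,285.18°,1.4574) → tip=(0.0881,-0.3247,1.4043)

0.088 -0.325 1.404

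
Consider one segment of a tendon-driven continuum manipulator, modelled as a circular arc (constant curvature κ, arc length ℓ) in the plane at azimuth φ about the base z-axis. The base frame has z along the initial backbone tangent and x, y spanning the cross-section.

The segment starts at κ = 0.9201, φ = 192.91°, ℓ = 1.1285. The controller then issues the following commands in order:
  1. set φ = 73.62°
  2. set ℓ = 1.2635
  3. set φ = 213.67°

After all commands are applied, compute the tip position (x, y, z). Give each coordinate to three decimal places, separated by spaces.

initial: κ=0.9201, φ=192.91°, ℓ=1.1285
cmd 1: set φ=73.62° → (κ,φ,ℓ)=(0.9201,73.62°,1.1285) → tip=(0.1509,0.5134,0.9364)
cmd 2: set ℓ=1.2635 → (κ,φ,ℓ)=(0.9201,73.62°,1.2635) → tip=(0.1848,0.6288,0.9975)
cmd 3: set φ=213.67° → (κ,φ,ℓ)=(0.9201,213.67°,1.2635) → tip=(-0.5454,-0.3633,0.9975)

-0.545 -0.363 0.998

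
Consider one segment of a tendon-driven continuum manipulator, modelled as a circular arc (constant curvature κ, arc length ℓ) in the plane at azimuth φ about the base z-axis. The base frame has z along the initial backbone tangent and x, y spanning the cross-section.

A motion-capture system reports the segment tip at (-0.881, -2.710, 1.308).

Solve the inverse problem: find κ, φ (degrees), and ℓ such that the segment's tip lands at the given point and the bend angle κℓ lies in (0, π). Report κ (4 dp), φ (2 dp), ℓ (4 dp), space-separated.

ρ = √(x²+y²) = √(-0.881² + -2.710²) = 2.84961
φ = atan2(y, x) mod 360° = atan2(-2.710, -0.881) = 251.9911°
|p|² = ρ² + z² = 2.84961² + 1.308² = 9.83113
κ = 2ρ / |p|² = 2×2.84961 / 9.83113 = 0.57971
θ = 2·atan2(ρ, z) = 2·atan2(2.84961, 1.308) = 2.28095 rad
ℓ = θ/κ = 2.28095/0.57971 = 3.93463

0.5797 251.99 3.9346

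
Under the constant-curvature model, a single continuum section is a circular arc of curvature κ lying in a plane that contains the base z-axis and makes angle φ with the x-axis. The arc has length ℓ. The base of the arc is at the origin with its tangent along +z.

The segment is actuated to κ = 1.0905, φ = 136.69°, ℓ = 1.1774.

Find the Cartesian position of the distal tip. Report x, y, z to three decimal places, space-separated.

θ = κ·ℓ = 1.0905 × 1.1774 = 1.28395 rad
ρ = (1 − cos θ)/κ = (1 − 0.28292)/1.0905 = 0.65757
z = sin θ / κ = 0.95914/1.0905 = 0.87954
x = ρ cos φ = 0.65757 × cos(136.69°) = -0.47848
y = ρ sin φ = 0.65757 × sin(136.69°) = 0.45105

-0.478 0.451 0.880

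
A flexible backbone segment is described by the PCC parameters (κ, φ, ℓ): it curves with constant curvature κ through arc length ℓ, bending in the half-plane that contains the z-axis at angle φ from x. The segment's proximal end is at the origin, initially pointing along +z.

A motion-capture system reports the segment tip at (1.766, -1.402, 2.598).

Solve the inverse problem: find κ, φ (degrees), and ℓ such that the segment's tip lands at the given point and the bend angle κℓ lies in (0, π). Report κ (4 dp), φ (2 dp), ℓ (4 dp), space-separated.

0.3811 321.55 3.7515

ρ = √(x²+y²) = √(1.766² + -1.402²) = 2.25485
φ = atan2(y, x) mod 360° = atan2(-1.402, 1.766) = 321.5545°
|p|² = ρ² + z² = 2.25485² + 2.598² = 11.83396
κ = 2ρ / |p|² = 2×2.25485 / 11.83396 = 0.38108
θ = 2·atan2(ρ, z) = 2·atan2(2.25485, 2.598) = 1.42961 rad
ℓ = θ/κ = 1.42961/0.38108 = 3.75146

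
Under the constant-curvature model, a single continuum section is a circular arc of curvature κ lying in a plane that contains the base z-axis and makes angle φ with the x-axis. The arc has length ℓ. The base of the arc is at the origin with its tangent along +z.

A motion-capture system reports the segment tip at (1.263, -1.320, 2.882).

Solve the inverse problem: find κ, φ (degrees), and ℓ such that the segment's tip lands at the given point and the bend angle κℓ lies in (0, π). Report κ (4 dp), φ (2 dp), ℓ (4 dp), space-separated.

ρ = √(x²+y²) = √(1.263² + -1.320²) = 1.82690
φ = atan2(y, x) mod 360° = atan2(-1.320, 1.263) = 313.7358°
|p|² = ρ² + z² = 1.82690² + 2.882² = 11.64349
κ = 2ρ / |p|² = 2×1.82690 / 11.64349 = 0.31381
θ = 2·atan2(ρ, z) = 2·atan2(1.82690, 2.882) = 1.12995 rad
ℓ = θ/κ = 1.12995/0.31381 = 3.60078

0.3138 313.74 3.6008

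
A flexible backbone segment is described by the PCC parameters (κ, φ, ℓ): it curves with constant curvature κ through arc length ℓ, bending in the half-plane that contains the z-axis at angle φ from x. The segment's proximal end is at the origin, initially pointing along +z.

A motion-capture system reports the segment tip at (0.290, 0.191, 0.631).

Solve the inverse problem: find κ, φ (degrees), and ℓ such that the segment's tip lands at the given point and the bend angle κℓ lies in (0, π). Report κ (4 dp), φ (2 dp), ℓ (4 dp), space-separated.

ρ = √(x²+y²) = √(0.290² + 0.191²) = 0.34725
φ = atan2(y, x) mod 360° = atan2(0.191, 0.290) = 33.3697°
|p|² = ρ² + z² = 0.34725² + 0.631² = 0.51874
κ = 2ρ / |p|² = 2×0.34725 / 0.51874 = 1.33881
θ = 2·atan2(ρ, z) = 2·atan2(0.34725, 0.631) = 1.00617 rad
ℓ = θ/κ = 1.00617/1.33881 = 0.75154

1.3388 33.37 0.7515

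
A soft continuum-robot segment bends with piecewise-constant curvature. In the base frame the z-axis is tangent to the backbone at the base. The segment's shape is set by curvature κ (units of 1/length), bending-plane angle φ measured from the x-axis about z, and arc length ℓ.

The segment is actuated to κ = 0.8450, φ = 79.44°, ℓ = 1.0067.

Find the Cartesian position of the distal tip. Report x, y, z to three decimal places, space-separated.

θ = κ·ℓ = 0.8450 × 1.0067 = 0.85066 rad
ρ = (1 − cos θ)/κ = (1 − 0.65949)/0.8450 = 0.40298
z = sin θ / κ = 0.75172/0.8450 = 0.88961
x = ρ cos φ = 0.40298 × cos(79.44°) = 0.07385
y = ρ sin φ = 0.40298 × sin(79.44°) = 0.39615

0.074 0.396 0.890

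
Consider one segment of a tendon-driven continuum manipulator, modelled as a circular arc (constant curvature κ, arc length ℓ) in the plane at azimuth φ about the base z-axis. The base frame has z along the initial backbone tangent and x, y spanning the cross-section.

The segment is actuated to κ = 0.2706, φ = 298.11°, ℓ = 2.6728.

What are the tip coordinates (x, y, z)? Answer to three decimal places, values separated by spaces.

0.436 -0.816 2.446

θ = κ·ℓ = 0.2706 × 2.6728 = 0.72326 rad
ρ = (1 − cos θ)/κ = (1 − 0.74965)/0.2706 = 0.92516
z = sin θ / κ = 0.66183/0.2706 = 2.44579
x = ρ cos φ = 0.92516 × cos(298.11°) = 0.43590
y = ρ sin φ = 0.92516 × sin(298.11°) = -0.81603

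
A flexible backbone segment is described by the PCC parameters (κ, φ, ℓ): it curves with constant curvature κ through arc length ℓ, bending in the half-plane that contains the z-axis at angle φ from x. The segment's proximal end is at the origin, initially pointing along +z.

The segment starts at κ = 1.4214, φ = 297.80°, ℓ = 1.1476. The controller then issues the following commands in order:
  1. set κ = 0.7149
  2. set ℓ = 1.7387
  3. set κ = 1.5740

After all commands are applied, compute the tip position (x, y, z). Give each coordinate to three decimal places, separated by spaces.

0.569 -1.079 0.250

initial: κ=1.4214, φ=297.80°, ℓ=1.1476
cmd 1: set κ=0.7149 → (κ,φ,ℓ)=(0.7149,297.80°,1.1476) → tip=(0.2075,-0.3936,1.0231)
cmd 2: set ℓ=1.7387 → (κ,φ,ℓ)=(0.7149,297.80°,1.7387) → tip=(0.4423,-0.8390,1.3243)
cmd 3: set κ=1.5740 → (κ,φ,ℓ)=(1.5740,297.80°,1.7387) → tip=(0.5687,-1.0786,0.2503)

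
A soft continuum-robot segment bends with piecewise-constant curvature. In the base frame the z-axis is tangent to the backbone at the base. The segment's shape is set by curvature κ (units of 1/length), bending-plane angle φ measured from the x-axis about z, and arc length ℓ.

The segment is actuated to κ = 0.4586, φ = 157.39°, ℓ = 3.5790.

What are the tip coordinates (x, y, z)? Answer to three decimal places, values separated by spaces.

θ = κ·ℓ = 0.4586 × 3.5790 = 1.64133 rad
ρ = (1 − cos θ)/κ = (1 − -0.07047)/0.4586 = 2.33422
z = sin θ / κ = 0.99751/0.4586 = 2.17513
x = ρ cos φ = 2.33422 × cos(157.39°) = -2.15482
y = ρ sin φ = 2.33422 × sin(157.39°) = 0.89741

-2.155 0.897 2.175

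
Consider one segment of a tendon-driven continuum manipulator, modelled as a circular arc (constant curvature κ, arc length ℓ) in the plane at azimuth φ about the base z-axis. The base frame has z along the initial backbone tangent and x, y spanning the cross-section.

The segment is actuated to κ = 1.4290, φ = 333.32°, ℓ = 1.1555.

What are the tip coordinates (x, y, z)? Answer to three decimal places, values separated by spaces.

θ = κ·ℓ = 1.4290 × 1.1555 = 1.65121 rad
ρ = (1 − cos θ)/κ = (1 − -0.08033)/1.4290 = 0.75600
z = sin θ / κ = 0.99677/1.4290 = 0.69753
x = ρ cos φ = 0.75600 × cos(333.32°) = 0.67551
y = ρ sin φ = 0.75600 × sin(333.32°) = -0.33945

0.676 -0.339 0.698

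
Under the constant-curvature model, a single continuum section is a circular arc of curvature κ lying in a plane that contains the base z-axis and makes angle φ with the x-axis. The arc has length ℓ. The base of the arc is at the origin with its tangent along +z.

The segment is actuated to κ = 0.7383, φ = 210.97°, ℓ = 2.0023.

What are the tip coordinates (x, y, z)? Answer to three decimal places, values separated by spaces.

-1.054 -0.633 1.349

θ = κ·ℓ = 0.7383 × 2.0023 = 1.47830 rad
ρ = (1 − cos θ)/κ = (1 − 0.09237)/0.7383 = 1.22936
z = sin θ / κ = 0.99573/0.7383 = 1.34867
x = ρ cos φ = 1.22936 × cos(210.97°) = -1.05410
y = ρ sin φ = 1.22936 × sin(210.97°) = -0.63261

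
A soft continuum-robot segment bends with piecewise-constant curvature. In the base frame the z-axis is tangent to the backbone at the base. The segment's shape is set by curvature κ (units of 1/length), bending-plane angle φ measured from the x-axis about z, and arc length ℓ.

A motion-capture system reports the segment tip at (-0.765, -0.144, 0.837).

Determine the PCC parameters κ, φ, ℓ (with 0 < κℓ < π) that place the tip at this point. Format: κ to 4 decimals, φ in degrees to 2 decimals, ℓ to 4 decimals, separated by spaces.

ρ = √(x²+y²) = √(-0.765² + -0.144²) = 0.77843
φ = atan2(y, x) mod 360° = atan2(-0.144, -0.765) = 190.6603°
|p|² = ρ² + z² = 0.77843² + 0.837² = 1.30653
κ = 2ρ / |p|² = 2×0.77843 / 1.30653 = 1.19161
θ = 2·atan2(ρ, z) = 2·atan2(0.77843, 0.837) = 1.49832 rad
ℓ = θ/κ = 1.49832/1.19161 = 1.25740

1.1916 190.66 1.2574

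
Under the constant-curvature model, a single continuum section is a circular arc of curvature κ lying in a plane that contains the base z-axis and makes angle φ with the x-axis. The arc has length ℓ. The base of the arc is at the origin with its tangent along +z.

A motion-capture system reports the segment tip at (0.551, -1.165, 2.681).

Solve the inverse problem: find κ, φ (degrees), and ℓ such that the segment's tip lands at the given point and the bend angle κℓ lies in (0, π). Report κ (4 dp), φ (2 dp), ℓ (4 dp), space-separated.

0.2913 295.31 3.0766

ρ = √(x²+y²) = √(0.551² + -1.165²) = 1.28873
φ = atan2(y, x) mod 360° = atan2(-1.165, 0.551) = 295.3123°
|p|² = ρ² + z² = 1.28873² + 2.681² = 8.84859
κ = 2ρ / |p|² = 2×1.28873 / 8.84859 = 0.29129
θ = 2·atan2(ρ, z) = 2·atan2(1.28873, 2.681) = 0.89616 rad
ℓ = θ/κ = 0.89616/0.29129 = 3.07658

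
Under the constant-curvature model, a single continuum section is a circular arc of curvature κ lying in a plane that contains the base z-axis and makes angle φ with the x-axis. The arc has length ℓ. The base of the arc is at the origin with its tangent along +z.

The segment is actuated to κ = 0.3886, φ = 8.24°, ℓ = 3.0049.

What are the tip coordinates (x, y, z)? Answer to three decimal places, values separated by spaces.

1.548 0.224 2.367

θ = κ·ℓ = 0.3886 × 3.0049 = 1.16770 rad
ρ = (1 − cos θ)/κ = (1 − 0.39226)/0.3886 = 1.56391
z = sin θ / κ = 0.91985/0.3886 = 2.36709
x = ρ cos φ = 1.56391 × cos(8.24°) = 1.54776
y = ρ sin φ = 1.56391 × sin(8.24°) = 0.22414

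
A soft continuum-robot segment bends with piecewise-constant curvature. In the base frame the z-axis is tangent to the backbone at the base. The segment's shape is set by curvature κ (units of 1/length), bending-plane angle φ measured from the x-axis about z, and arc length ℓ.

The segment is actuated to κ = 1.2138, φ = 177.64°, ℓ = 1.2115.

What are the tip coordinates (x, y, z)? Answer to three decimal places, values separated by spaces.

-0.741 0.031 0.820

θ = κ·ℓ = 1.2138 × 1.2115 = 1.47052 rad
ρ = (1 − cos θ)/κ = (1 − 0.10011)/1.2138 = 0.74138
z = sin θ / κ = 0.99498/1.2138 = 0.81972
x = ρ cos φ = 0.74138 × cos(177.64°) = -0.74075
y = ρ sin φ = 0.74138 × sin(177.64°) = 0.03053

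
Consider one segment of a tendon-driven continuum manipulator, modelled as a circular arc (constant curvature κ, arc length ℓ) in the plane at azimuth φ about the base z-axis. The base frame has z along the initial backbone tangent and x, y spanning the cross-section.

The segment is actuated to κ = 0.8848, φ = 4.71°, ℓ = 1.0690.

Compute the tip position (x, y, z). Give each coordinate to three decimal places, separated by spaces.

θ = κ·ℓ = 0.8848 × 1.0690 = 0.94585 rad
ρ = (1 − cos θ)/κ = (1 − 0.58505)/0.8848 = 0.46897
z = sin θ / κ = 0.81100/0.8848 = 0.91659
x = ρ cos φ = 0.46897 × cos(4.71°) = 0.46739
y = ρ sin φ = 0.46897 × sin(4.71°) = 0.03851

0.467 0.039 0.917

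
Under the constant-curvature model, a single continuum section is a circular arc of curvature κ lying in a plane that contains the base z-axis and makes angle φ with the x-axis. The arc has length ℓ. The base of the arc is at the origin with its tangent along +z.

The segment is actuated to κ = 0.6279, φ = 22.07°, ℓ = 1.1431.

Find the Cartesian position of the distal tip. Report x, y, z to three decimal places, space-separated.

θ = κ·ℓ = 0.6279 × 1.1431 = 0.71775 rad
ρ = (1 − cos θ)/κ = (1 − 0.75329)/0.6279 = 0.39292
z = sin θ / κ = 0.65769/0.6279 = 1.04745
x = ρ cos φ = 0.39292 × cos(22.07°) = 0.36413
y = ρ sin φ = 0.39292 × sin(22.07°) = 0.14764

0.364 0.148 1.047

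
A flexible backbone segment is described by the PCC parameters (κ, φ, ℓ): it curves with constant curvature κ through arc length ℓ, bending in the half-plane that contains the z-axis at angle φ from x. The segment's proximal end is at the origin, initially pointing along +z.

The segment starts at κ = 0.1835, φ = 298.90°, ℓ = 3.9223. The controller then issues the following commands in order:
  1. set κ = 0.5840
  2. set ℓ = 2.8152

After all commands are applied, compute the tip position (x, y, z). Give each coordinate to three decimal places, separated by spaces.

initial: κ=0.1835, φ=298.90°, ℓ=3.9223
cmd 1: set κ=0.5840 → (κ,φ,ℓ)=(0.5840,298.90°,3.9223) → tip=(1.3731,-2.4874,1.2875)
cmd 2: set ℓ=2.8152 → (κ,φ,ℓ)=(0.5840,298.90°,2.8152) → tip=(0.8881,-1.6088,1.7077)

0.888 -1.609 1.708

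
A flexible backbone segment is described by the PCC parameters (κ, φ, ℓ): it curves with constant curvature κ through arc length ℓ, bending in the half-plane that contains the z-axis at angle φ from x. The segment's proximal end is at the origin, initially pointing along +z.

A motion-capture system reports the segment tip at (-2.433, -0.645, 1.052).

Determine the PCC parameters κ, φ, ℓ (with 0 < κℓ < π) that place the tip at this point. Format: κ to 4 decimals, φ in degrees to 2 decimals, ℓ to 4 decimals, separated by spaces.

ρ = √(x²+y²) = √(-2.433² + -0.645²) = 2.51704
φ = atan2(y, x) mod 360° = atan2(-0.645, -2.433) = 194.8478°
|p|² = ρ² + z² = 2.51704² + 1.052² = 7.44222
κ = 2ρ / |p|² = 2×2.51704 / 7.44222 = 0.67642
θ = 2·atan2(ρ, z) = 2·atan2(2.51704, 1.052) = 2.34982 rad
ℓ = θ/κ = 2.34982/0.67642 = 3.47390

0.6764 194.85 3.4739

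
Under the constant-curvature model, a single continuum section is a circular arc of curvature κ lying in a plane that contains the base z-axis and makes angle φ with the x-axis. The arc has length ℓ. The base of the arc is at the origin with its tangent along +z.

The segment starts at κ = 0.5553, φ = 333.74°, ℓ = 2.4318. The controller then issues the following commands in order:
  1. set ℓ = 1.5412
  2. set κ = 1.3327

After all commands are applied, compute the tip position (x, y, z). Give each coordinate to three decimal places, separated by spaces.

initial: κ=0.5553, φ=333.74°, ℓ=2.4318
cmd 1: set ℓ=1.5412 → (κ,φ,ℓ)=(0.5553,333.74°,1.5412) → tip=(0.5562,-0.2744,1.3598)
cmd 2: set κ=1.3327 → (κ,φ,ℓ)=(1.3327,333.74°,1.5412) → tip=(0.9855,-0.4862,0.6645)

0.986 -0.486 0.664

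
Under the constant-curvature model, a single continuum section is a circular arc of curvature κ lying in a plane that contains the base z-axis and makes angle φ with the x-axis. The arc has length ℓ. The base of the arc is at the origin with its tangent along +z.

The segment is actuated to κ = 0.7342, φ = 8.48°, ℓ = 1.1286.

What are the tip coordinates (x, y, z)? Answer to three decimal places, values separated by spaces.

θ = κ·ℓ = 0.7342 × 1.1286 = 0.82862 rad
ρ = (1 − cos θ)/κ = (1 − 0.67589)/0.7342 = 0.44144
z = sin θ / κ = 0.73700/0.7342 = 1.00381
x = ρ cos φ = 0.44144 × cos(8.48°) = 0.43661
y = ρ sin φ = 0.44144 × sin(8.48°) = 0.06510

0.437 0.065 1.004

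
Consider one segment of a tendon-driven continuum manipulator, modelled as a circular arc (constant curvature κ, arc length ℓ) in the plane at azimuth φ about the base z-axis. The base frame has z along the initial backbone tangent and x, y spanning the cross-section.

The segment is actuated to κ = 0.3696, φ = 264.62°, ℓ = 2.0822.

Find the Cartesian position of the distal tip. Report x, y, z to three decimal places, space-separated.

θ = κ·ℓ = 0.3696 × 2.0822 = 0.76958 rad
ρ = (1 − cos θ)/κ = (1 − 0.71820)/0.3696 = 0.76244
z = sin θ / κ = 0.69583/0.3696 = 1.88267
x = ρ cos φ = 0.76244 × cos(264.62°) = -0.07149
y = ρ sin φ = 0.76244 × sin(264.62°) = -0.75908

-0.071 -0.759 1.883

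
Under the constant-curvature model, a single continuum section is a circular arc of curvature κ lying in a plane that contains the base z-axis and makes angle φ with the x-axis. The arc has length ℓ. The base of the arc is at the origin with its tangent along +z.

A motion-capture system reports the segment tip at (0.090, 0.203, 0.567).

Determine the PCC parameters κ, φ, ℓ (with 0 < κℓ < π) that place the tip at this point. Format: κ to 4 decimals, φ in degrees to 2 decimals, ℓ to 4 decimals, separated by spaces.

1.1977 66.09 0.6233

ρ = √(x²+y²) = √(0.090² + 0.203²) = 0.22206
φ = atan2(y, x) mod 360° = atan2(0.203, 0.090) = 66.0899°
|p|² = ρ² + z² = 0.22206² + 0.567² = 0.37080
κ = 2ρ / |p|² = 2×0.22206 / 0.37080 = 1.19772
θ = 2·atan2(ρ, z) = 2·atan2(0.22206, 0.567) = 0.74655 rad
ℓ = θ/κ = 0.74655/1.19772 = 0.62331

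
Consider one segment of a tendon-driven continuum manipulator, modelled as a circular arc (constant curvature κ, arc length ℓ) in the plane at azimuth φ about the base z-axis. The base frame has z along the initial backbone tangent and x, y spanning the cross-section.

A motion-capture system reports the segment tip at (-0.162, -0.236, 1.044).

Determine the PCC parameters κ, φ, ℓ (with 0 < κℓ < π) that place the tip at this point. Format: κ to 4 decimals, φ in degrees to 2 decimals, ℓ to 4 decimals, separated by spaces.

0.4885 235.53 1.0956

ρ = √(x²+y²) = √(-0.162² + -0.236²) = 0.28625
φ = atan2(y, x) mod 360° = atan2(-0.236, -0.162) = 235.5327°
|p|² = ρ² + z² = 0.28625² + 1.044² = 1.17188
κ = 2ρ / |p|² = 2×0.28625 / 1.17188 = 0.48854
θ = 2·atan2(ρ, z) = 2·atan2(0.28625, 1.044) = 0.53522 rad
ℓ = θ/κ = 0.53522/0.48854 = 1.09556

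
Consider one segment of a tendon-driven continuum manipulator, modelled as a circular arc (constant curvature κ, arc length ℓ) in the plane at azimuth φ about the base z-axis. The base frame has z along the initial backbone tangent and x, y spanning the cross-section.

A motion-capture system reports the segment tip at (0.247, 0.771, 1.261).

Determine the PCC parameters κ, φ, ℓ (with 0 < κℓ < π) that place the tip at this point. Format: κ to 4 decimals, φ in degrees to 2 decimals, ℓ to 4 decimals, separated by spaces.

ρ = √(x²+y²) = √(0.247² + 0.771²) = 0.80960
φ = atan2(y, x) mod 360° = atan2(0.771, 0.247) = 72.2365°
|p|² = ρ² + z² = 0.80960² + 1.261² = 2.24557
κ = 2ρ / |p|² = 2×0.80960 / 2.24557 = 0.72106
θ = 2·atan2(ρ, z) = 2·atan2(0.80960, 1.261) = 1.14150 rad
ℓ = θ/κ = 1.14150/0.72106 = 1.58308

0.7211 72.24 1.5831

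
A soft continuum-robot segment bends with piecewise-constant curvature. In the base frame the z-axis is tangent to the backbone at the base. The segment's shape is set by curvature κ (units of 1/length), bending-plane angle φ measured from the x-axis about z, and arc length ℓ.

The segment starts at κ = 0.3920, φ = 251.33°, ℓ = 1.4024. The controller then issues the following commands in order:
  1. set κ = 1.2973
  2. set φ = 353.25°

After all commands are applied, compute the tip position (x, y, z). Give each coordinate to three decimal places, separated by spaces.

0.954 -0.113 0.747

initial: κ=0.3920, φ=251.33°, ℓ=1.4024
cmd 1: set κ=1.2973 → (κ,φ,ℓ)=(1.2973,251.33°,1.4024) → tip=(-0.3075,-0.9099,0.7471)
cmd 2: set φ=353.25° → (κ,φ,ℓ)=(1.2973,353.25°,1.4024) → tip=(0.9538,-0.1129,0.7471)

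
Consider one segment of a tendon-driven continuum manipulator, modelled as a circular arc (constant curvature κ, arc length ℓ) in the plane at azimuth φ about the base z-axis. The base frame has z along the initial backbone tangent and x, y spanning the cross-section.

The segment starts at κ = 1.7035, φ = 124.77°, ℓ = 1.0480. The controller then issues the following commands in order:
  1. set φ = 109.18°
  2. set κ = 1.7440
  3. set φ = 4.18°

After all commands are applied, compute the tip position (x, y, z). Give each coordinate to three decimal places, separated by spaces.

0.717 0.052 0.555

initial: κ=1.7035, φ=124.77°, ℓ=1.0480
cmd 1: set φ=109.18° → (κ,φ,ℓ)=(1.7035,109.18°,1.0480) → tip=(-0.2339,0.6724,0.5736)
cmd 2: set κ=1.7440 → (κ,φ,ℓ)=(1.7440,109.18°,1.0480) → tip=(-0.2362,0.6792,0.5546)
cmd 3: set φ=4.18° → (κ,φ,ℓ)=(1.7440,4.18°,1.0480) → tip=(0.7172,0.0524,0.5546)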